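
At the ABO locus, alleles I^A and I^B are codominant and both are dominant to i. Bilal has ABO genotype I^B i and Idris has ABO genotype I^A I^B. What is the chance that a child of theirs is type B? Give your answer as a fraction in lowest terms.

ABO cross I^B i × I^A I^B → offspring phenotypes: 1/4 A, 1/2 B, 1/4 AB.
So P(type B) = 1/2.

1/2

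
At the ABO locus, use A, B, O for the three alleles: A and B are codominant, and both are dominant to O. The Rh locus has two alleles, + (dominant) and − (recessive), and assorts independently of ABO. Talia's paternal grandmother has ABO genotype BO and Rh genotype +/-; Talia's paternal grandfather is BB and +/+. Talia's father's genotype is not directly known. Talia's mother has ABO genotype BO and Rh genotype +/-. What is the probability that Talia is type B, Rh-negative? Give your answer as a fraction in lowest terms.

7/64

Talia's father's ABO genotype from BO × BB: 1/2 BB, 1/2 BO.
Crossing each possibility with the mother BO and summing P(type B): 1/2·1 + 1/2·3/4 = 7/8.
Similarly for Rh via the father's Rh distribution: P(Rh-) = 1/8.
Independent loci: 7/8 × 1/8 = 7/64.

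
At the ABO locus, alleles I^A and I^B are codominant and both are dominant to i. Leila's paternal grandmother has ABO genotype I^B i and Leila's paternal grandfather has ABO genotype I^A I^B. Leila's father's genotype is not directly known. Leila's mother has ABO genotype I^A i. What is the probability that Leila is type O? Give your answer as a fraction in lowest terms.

Leila's father's ABO genotype from I^B i × I^A I^B: 1/4 I^A I^B, 1/4 I^A i, 1/4 I^B I^B, 1/4 I^B i.
Crossing each possibility with the mother I^A i and summing P(type O): 1/4·0 + 1/4·1/4 + 1/4·0 + 1/4·1/4 = 1/8.

1/8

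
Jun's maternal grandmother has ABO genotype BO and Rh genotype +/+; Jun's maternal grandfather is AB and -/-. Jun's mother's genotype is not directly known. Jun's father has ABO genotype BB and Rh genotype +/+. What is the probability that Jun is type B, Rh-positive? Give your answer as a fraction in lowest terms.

3/4

Jun's mother's ABO genotype from BO × AB: 1/4 AB, 1/4 AO, 1/4 BB, 1/4 BO.
Crossing each possibility with the father BB and summing P(type B): 1/4·1/2 + 1/4·1/2 + 1/4·1 + 1/4·1 = 3/4.
Similarly for Rh via the mother's Rh distribution: P(Rh+) = 1.
Independent loci: 3/4 × 1 = 3/4.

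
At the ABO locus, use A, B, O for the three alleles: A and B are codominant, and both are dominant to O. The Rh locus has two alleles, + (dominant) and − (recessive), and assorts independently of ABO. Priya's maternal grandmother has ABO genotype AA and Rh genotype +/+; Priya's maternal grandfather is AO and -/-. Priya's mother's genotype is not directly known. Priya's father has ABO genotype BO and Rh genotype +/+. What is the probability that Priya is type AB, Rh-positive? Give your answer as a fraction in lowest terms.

Priya's mother's ABO genotype from AA × AO: 1/2 AA, 1/2 AO.
Crossing each possibility with the father BO and summing P(type AB): 1/2·1/2 + 1/2·1/4 = 3/8.
Similarly for Rh via the mother's Rh distribution: P(Rh+) = 1.
Independent loci: 3/8 × 1 = 3/8.

3/8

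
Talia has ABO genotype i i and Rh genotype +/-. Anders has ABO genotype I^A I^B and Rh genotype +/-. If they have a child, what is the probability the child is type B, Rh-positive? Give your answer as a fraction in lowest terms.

ABO cross i i × I^A I^B → offspring phenotypes: 1/2 A, 1/2 B.
Rh cross +/- × +/- → 3/4 Rh+, 1/4 Rh-.
Independent loci: P(type B, Rh-positive) = 1/2 × 3/4 = 3/8.

3/8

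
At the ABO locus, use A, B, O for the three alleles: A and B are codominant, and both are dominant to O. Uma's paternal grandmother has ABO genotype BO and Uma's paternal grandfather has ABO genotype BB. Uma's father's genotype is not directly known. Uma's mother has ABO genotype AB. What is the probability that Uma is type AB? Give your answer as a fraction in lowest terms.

Uma's father's ABO genotype from BO × BB: 1/2 BB, 1/2 BO.
Crossing each possibility with the mother AB and summing P(type AB): 1/2·1/2 + 1/2·1/4 = 3/8.

3/8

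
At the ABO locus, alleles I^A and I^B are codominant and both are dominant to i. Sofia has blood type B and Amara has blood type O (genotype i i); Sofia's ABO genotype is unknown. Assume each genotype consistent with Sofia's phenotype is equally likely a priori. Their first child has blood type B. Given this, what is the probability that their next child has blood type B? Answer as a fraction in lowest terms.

5/6

Possible genotypes: Sofia ∈ {I^B I^B, I^B i}; Amara ∈ {i i}.
Weight each parental genotype pair by prior × P(type-B child):
  I^B I^B × i i: posterior weight 2/3; P(next child type B) = 1.
  I^B i × i i: posterior weight 1/3; P(next child type B) = 1/2.
Weighted sum = 5/6.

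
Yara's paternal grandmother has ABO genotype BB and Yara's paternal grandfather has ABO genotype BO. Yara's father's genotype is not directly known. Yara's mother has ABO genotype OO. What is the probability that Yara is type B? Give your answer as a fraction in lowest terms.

3/4

Yara's father's ABO genotype from BB × BO: 1/2 BB, 1/2 BO.
Crossing each possibility with the mother OO and summing P(type B): 1/2·1 + 1/2·1/2 = 3/4.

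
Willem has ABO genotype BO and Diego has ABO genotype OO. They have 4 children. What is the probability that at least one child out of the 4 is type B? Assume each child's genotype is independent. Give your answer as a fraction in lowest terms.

ABO cross BO × OO → 1/2 O, 1/2 B.
So P(type B) = 1/2 per child.
P(none) = (1/2)^4 = 1/16; P(at least one) = 1 − 1/16 = 15/16.

15/16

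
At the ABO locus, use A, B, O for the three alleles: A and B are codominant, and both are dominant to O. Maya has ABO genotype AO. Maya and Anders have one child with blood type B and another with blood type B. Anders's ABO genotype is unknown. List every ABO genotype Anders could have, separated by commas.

AB, BB, BO

For each candidate genotype of Anders, check whether crossing it with AO can produce every observed child phenotype.
  AA → possible child types {A} ✗
  AB → possible child types {A, B, AB} ✓
  AO → possible child types {O, A} ✗
  BB → possible child types {B, AB} ✓
  BO → possible child types {O, A, B, AB} ✓
  OO → possible child types {O, A} ✗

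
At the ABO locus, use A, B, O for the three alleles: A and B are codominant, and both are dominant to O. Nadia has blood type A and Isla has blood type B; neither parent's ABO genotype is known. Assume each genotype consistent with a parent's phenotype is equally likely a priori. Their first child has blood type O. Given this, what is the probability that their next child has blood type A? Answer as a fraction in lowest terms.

1/4

Possible genotypes: Nadia ∈ {AA, AO}; Isla ∈ {BB, BO}.
Weight each parental genotype pair by prior × P(type-O child):
  AO × BO: posterior weight 1; P(next child type A) = 1/4.
Weighted sum = 1/4.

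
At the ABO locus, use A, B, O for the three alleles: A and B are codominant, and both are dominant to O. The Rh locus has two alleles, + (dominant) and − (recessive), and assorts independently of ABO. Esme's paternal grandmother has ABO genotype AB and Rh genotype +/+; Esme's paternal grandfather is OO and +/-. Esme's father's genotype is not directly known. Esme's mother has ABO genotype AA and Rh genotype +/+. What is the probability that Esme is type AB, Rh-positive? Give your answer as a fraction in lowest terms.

1/4

Esme's father's ABO genotype from AB × OO: 1/2 AO, 1/2 BO.
Crossing each possibility with the mother AA and summing P(type AB): 1/2·0 + 1/2·1/2 = 1/4.
Similarly for Rh via the father's Rh distribution: P(Rh+) = 1.
Independent loci: 1/4 × 1 = 1/4.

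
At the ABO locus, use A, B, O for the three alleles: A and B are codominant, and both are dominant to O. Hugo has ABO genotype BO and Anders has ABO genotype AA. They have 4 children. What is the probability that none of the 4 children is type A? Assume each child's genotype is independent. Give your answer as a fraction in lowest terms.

1/16

ABO cross BO × AA → 1/2 A, 1/2 AB.
So P(type A) = 1/2 per child.
P(not type A) = 1/2 for one child; (1/2)^4 = 1/16.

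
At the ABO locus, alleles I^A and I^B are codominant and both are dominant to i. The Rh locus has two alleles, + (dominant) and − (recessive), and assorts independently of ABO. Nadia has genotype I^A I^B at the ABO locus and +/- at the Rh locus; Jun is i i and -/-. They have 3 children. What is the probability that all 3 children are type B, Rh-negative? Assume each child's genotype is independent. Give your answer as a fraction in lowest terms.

ABO cross I^A I^B × i i → 1/2 A, 1/2 B.
Rh cross +/- × -/- → 1/2 Rh+, 1/2 Rh-; so P(type B, Rh-negative) = 1/2 × 1/2 = 1/4 per child.
All 3 independent: (1/4)^3 = 1/64.

1/64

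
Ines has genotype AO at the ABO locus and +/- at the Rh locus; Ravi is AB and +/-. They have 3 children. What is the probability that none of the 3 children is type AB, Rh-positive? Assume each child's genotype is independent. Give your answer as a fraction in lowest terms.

ABO cross AO × AB → 1/2 A, 1/4 B, 1/4 AB.
Rh cross +/- × +/- → 3/4 Rh+, 1/4 Rh-; so P(type AB, Rh-positive) = 1/4 × 3/4 = 3/16 per child.
P(not type AB, Rh-positive) = 13/16 for one child; (13/16)^3 = 2197/4096.

2197/4096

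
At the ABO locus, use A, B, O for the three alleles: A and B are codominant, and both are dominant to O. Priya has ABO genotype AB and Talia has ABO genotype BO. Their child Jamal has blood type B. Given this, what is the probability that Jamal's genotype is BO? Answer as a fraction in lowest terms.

1/2

Cross AB × BO → 1/4 AB, 1/4 AO, 1/4 BB, 1/4 BO.
Type-B genotypes among offspring: BB (1/4), BO (1/4); total 1/2.
P(BO | type B) = (1/4) / (1/2) = 1/2.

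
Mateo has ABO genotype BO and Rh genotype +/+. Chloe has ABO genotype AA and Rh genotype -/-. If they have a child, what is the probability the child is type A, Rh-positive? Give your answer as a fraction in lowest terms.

ABO cross BO × AA → offspring phenotypes: 1/2 A, 1/2 AB.
Rh cross +/+ × -/- → 1 Rh+.
Independent loci: P(type A, Rh-positive) = 1/2 × 1 = 1/2.

1/2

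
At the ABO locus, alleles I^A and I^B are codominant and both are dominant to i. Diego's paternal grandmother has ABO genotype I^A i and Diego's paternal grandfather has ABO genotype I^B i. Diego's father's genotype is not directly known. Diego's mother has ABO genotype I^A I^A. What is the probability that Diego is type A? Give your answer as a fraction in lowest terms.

3/4

Diego's father's ABO genotype from I^A i × I^B i: 1/4 I^A I^B, 1/4 I^A i, 1/4 I^B i, 1/4 i i.
Crossing each possibility with the mother I^A I^A and summing P(type A): 1/4·1/2 + 1/4·1 + 1/4·1/2 + 1/4·1 = 3/4.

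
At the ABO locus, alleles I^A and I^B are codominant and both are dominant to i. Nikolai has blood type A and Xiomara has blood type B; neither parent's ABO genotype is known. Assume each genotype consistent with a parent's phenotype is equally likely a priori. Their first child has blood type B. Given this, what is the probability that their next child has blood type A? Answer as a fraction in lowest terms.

1/12

Possible genotypes: Nikolai ∈ {I^A I^A, I^A i}; Xiomara ∈ {I^B I^B, I^B i}.
Weight each parental genotype pair by prior × P(type-B child):
  I^A i × I^B I^B: posterior weight 2/3; P(next child type A) = 0.
  I^A i × I^B i: posterior weight 1/3; P(next child type A) = 1/4.
Weighted sum = 1/12.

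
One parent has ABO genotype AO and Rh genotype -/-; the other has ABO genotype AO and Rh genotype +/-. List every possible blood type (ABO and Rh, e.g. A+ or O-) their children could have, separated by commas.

O+, O-, A+, A-

Gametes from AO × AO give offspring ABO genotypes AA, AO, OO, i.e. phenotypes O, A.
Rh cross -/- × +/- → phenotypes Rh+, Rh-.
Combining independently: O+, O-, A+, A-.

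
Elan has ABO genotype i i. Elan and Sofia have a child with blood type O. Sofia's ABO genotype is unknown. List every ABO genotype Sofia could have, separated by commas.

I^A i, I^B i, i i

For each candidate genotype of Sofia, check whether crossing it with i i can produce every observed child phenotype.
  I^A I^A → possible child types {A} ✗
  I^A I^B → possible child types {A, B} ✗
  I^A i → possible child types {O, A} ✓
  I^B I^B → possible child types {B} ✗
  I^B i → possible child types {O, B} ✓
  i i → possible child types {O} ✓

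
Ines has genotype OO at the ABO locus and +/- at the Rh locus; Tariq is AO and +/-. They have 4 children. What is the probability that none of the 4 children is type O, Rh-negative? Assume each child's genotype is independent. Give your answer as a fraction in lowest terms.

ABO cross OO × AO → 1/2 O, 1/2 A.
Rh cross +/- × +/- → 3/4 Rh+, 1/4 Rh-; so P(type O, Rh-negative) = 1/2 × 1/4 = 1/8 per child.
P(not type O, Rh-negative) = 7/8 for one child; (7/8)^4 = 2401/4096.

2401/4096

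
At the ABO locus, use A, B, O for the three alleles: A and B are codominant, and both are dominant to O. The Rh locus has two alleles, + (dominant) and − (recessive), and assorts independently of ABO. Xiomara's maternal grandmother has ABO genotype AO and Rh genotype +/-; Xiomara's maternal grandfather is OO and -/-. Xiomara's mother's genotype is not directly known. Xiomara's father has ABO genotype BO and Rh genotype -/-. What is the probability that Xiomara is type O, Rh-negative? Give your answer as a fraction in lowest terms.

Xiomara's mother's ABO genotype from AO × OO: 1/2 AO, 1/2 OO.
Crossing each possibility with the father BO and summing P(type O): 1/2·1/4 + 1/2·1/2 = 3/8.
Similarly for Rh via the mother's Rh distribution: P(Rh-) = 3/4.
Independent loci: 3/8 × 3/4 = 9/32.

9/32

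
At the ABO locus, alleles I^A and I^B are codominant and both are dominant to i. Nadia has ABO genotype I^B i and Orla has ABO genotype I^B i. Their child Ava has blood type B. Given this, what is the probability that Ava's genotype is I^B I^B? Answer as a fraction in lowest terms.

1/3

Cross I^B i × I^B i → 1/4 I^B I^B, 1/2 I^B i, 1/4 i i.
Type-B genotypes among offspring: I^B I^B (1/4), I^B i (1/2); total 3/4.
P(I^B I^B | type B) = (1/4) / (3/4) = 1/3.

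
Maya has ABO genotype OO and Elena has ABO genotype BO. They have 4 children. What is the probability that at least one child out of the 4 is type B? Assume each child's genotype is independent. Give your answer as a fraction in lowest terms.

ABO cross OO × BO → 1/2 O, 1/2 B.
So P(type B) = 1/2 per child.
P(none) = (1/2)^4 = 1/16; P(at least one) = 1 − 1/16 = 15/16.

15/16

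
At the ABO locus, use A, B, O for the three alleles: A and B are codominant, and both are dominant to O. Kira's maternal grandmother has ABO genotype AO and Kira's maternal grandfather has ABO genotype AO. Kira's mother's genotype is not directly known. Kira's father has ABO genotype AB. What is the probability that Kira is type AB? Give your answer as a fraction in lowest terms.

Kira's mother's ABO genotype from AO × AO: 1/4 AA, 1/2 AO, 1/4 OO.
Crossing each possibility with the father AB and summing P(type AB): 1/4·1/2 + 1/2·1/4 + 1/4·0 = 1/4.

1/4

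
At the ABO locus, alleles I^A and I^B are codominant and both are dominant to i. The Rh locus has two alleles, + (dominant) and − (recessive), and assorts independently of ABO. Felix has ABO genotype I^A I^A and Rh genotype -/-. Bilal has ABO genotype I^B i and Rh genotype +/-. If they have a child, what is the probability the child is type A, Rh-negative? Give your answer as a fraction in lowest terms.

ABO cross I^A I^A × I^B i → offspring phenotypes: 1/2 A, 1/2 AB.
Rh cross -/- × +/- → 1/2 Rh+, 1/2 Rh-.
Independent loci: P(type A, Rh-negative) = 1/2 × 1/2 = 1/4.

1/4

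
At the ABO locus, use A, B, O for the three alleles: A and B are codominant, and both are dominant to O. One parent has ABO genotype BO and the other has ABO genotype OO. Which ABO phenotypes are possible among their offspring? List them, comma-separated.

O, B

Gametes from BO × OO give offspring ABO genotypes BO, OO, i.e. phenotypes O, B.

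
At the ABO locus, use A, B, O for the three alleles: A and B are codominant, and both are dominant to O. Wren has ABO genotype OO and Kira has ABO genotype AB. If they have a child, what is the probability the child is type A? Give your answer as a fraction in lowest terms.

1/2

ABO cross OO × AB → offspring phenotypes: 1/2 A, 1/2 B.
So P(type A) = 1/2.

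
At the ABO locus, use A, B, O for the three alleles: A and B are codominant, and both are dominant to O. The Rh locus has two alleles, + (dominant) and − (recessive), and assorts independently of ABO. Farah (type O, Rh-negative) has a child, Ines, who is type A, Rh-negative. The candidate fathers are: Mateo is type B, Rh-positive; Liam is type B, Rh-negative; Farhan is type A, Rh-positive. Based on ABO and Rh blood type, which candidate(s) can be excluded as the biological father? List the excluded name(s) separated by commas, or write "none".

A candidate is excluded only if no genotype consistent with his phenotype could produce a type A, Rh-negative child with a type O, Rh-negative mother.
Mateo (type B, Rh+): no genotype consistent with that phenotype can produce a type-A Rh- child with a type-O mother.
Liam (type B, Rh-): no genotype consistent with that phenotype can produce a type-A Rh- child with a type-O mother.

Mateo, Liam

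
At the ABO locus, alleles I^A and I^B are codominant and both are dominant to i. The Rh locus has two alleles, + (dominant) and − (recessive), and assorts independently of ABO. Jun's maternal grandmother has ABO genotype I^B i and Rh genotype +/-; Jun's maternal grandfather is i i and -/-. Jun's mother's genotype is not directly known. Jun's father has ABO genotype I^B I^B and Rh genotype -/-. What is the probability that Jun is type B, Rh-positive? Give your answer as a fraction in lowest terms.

Jun's mother's ABO genotype from I^B i × i i: 1/2 I^B i, 1/2 i i.
Crossing each possibility with the father I^B I^B and summing P(type B): 1/2·1 + 1/2·1 = 1.
Similarly for Rh via the mother's Rh distribution: P(Rh+) = 1/4.
Independent loci: 1 × 1/4 = 1/4.

1/4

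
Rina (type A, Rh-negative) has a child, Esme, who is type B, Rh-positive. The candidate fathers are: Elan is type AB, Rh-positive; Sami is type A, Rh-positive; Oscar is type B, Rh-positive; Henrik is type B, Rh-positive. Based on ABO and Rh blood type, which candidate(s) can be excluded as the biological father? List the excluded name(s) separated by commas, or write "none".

A candidate is excluded only if no genotype consistent with his phenotype could produce a type B, Rh-positive child with a type A, Rh-negative mother.
Sami (type A, Rh+): no genotype consistent with that phenotype can produce a type-B Rh+ child with a type-A mother.

Sami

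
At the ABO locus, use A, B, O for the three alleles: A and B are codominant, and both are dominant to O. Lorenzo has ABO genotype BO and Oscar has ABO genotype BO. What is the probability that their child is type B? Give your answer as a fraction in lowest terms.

ABO cross BO × BO → offspring phenotypes: 1/4 O, 3/4 B.
So P(type B) = 3/4.

3/4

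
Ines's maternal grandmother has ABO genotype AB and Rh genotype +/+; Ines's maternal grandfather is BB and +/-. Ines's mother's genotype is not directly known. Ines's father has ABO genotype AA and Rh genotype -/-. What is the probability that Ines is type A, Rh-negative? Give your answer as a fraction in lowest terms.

1/16

Ines's mother's ABO genotype from AB × BB: 1/2 AB, 1/2 BB.
Crossing each possibility with the father AA and summing P(type A): 1/2·1/2 + 1/2·0 = 1/4.
Similarly for Rh via the mother's Rh distribution: P(Rh-) = 1/4.
Independent loci: 1/4 × 1/4 = 1/16.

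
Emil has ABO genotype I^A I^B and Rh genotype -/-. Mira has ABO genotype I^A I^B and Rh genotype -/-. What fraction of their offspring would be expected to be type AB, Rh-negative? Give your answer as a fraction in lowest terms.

1/2

ABO cross I^A I^B × I^A I^B → offspring phenotypes: 1/4 A, 1/4 B, 1/2 AB.
Rh cross -/- × -/- → 1 Rh-.
Independent loci: P(type AB, Rh-negative) = 1/2 × 1 = 1/2.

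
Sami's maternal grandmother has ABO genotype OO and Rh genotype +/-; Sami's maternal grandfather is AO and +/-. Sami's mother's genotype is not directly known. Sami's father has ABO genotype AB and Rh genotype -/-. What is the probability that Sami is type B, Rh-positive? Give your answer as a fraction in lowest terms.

Sami's mother's ABO genotype from OO × AO: 1/2 AO, 1/2 OO.
Crossing each possibility with the father AB and summing P(type B): 1/2·1/4 + 1/2·1/2 = 3/8.
Similarly for Rh via the mother's Rh distribution: P(Rh+) = 1/2.
Independent loci: 3/8 × 1/2 = 3/16.

3/16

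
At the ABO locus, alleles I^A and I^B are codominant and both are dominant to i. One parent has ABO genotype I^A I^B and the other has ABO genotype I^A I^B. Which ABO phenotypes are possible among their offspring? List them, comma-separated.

Gametes from I^A I^B × I^A I^B give offspring ABO genotypes I^A I^A, I^A I^B, I^B I^B, i.e. phenotypes A, B, AB.

A, B, AB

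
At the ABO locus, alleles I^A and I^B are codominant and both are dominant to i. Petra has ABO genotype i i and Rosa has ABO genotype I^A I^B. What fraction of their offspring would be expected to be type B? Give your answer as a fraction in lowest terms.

1/2

ABO cross i i × I^A I^B → offspring phenotypes: 1/2 A, 1/2 B.
So P(type B) = 1/2.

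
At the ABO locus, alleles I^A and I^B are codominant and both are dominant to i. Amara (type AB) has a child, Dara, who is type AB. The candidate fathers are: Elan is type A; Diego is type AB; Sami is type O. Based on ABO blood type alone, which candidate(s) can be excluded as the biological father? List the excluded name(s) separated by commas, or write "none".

Sami

A candidate is excluded only if no genotype consistent with his phenotype could produce a type AB child with a type AB mother.
Sami (type O): no genotype consistent with that phenotype can produce a type-AB child with a type-AB mother.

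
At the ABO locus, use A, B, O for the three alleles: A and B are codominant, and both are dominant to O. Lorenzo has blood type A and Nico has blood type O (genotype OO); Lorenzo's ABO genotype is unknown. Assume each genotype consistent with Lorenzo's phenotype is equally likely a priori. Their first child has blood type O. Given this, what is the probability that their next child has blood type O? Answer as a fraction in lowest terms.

1/2

Possible genotypes: Lorenzo ∈ {AA, AO}; Nico ∈ {OO}.
Weight each parental genotype pair by prior × P(type-O child):
  AO × OO: posterior weight 1; P(next child type O) = 1/2.
Weighted sum = 1/2.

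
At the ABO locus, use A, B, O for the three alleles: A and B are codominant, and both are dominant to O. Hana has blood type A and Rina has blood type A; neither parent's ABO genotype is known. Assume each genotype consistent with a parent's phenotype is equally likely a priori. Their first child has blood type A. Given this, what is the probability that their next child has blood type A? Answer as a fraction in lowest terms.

Possible genotypes: Hana ∈ {AA, AO}; Rina ∈ {AA, AO}.
Weight each parental genotype pair by prior × P(type-A child):
  AA × AA: posterior weight 4/15; P(next child type A) = 1.
  AA × AO: posterior weight 4/15; P(next child type A) = 1.
  AO × AA: posterior weight 4/15; P(next child type A) = 1.
  AO × AO: posterior weight 1/5; P(next child type A) = 3/4.
Weighted sum = 19/20.

19/20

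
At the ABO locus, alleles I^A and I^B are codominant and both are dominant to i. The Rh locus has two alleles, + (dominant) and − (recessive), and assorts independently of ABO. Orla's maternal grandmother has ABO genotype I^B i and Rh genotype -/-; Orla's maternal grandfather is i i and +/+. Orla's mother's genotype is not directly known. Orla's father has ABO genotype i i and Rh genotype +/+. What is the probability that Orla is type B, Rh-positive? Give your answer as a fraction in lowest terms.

Orla's mother's ABO genotype from I^B i × i i: 1/2 I^B i, 1/2 i i.
Crossing each possibility with the father i i and summing P(type B): 1/2·1/2 + 1/2·0 = 1/4.
Similarly for Rh via the mother's Rh distribution: P(Rh+) = 1.
Independent loci: 1/4 × 1 = 1/4.

1/4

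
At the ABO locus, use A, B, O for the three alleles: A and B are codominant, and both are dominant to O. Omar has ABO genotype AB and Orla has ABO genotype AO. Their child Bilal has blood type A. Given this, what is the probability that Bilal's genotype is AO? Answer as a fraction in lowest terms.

1/2

Cross AB × AO → 1/4 AA, 1/4 AB, 1/4 AO, 1/4 BO.
Type-A genotypes among offspring: AA (1/4), AO (1/4); total 1/2.
P(AO | type A) = (1/4) / (1/2) = 1/2.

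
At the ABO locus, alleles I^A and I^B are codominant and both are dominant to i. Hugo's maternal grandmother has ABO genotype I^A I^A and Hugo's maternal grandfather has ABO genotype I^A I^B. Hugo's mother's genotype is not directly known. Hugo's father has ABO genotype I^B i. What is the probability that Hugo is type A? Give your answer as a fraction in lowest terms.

Hugo's mother's ABO genotype from I^A I^A × I^A I^B: 1/2 I^A I^A, 1/2 I^A I^B.
Crossing each possibility with the father I^B i and summing P(type A): 1/2·1/2 + 1/2·1/4 = 3/8.

3/8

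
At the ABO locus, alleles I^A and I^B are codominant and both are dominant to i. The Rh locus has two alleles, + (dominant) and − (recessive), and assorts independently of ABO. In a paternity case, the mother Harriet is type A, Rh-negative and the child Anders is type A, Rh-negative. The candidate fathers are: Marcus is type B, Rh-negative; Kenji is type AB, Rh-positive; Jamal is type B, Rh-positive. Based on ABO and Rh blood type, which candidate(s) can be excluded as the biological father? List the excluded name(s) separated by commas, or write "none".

A candidate is excluded only if no genotype consistent with his phenotype could produce a type A, Rh-negative child with a type A, Rh-negative mother.
Every candidate has at least one consistent genotype combination, so none can be excluded.

none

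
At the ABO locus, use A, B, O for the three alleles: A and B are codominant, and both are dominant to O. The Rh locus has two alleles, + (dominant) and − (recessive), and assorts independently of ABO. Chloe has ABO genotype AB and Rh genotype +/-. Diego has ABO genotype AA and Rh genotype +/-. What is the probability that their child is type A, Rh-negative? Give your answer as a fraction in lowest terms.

1/8

ABO cross AB × AA → offspring phenotypes: 1/2 A, 1/2 AB.
Rh cross +/- × +/- → 3/4 Rh+, 1/4 Rh-.
Independent loci: P(type A, Rh-negative) = 1/2 × 1/4 = 1/8.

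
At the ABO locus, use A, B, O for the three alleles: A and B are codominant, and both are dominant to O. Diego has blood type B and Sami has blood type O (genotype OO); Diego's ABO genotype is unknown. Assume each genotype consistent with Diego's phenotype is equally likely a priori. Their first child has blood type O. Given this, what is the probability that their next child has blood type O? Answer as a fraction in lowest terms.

1/2

Possible genotypes: Diego ∈ {BB, BO}; Sami ∈ {OO}.
Weight each parental genotype pair by prior × P(type-O child):
  BO × OO: posterior weight 1; P(next child type O) = 1/2.
Weighted sum = 1/2.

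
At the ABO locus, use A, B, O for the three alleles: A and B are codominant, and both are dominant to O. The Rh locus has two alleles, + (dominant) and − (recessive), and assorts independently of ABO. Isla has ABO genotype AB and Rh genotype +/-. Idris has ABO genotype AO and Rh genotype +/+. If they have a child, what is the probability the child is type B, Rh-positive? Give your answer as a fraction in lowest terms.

1/4

ABO cross AB × AO → offspring phenotypes: 1/2 A, 1/4 B, 1/4 AB.
Rh cross +/- × +/+ → 1 Rh+.
Independent loci: P(type B, Rh-positive) = 1/4 × 1 = 1/4.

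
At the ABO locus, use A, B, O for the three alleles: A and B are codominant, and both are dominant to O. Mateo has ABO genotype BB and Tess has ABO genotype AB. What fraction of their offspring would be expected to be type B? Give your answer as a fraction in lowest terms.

ABO cross BB × AB → offspring phenotypes: 1/2 B, 1/2 AB.
So P(type B) = 1/2.

1/2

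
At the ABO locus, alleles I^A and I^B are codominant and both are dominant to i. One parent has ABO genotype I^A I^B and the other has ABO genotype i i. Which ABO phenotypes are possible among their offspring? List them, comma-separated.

A, B

Gametes from I^A I^B × i i give offspring ABO genotypes I^A i, I^B i, i.e. phenotypes A, B.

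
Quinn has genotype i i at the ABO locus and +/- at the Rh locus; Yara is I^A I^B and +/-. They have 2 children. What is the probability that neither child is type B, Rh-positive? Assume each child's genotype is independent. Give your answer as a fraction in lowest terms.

25/64

ABO cross i i × I^A I^B → 1/2 A, 1/2 B.
Rh cross +/- × +/- → 3/4 Rh+, 1/4 Rh-; so P(type B, Rh-positive) = 1/2 × 3/4 = 3/8 per child.
P(not type B, Rh-positive) = 5/8 for one child; (5/8)^2 = 25/64.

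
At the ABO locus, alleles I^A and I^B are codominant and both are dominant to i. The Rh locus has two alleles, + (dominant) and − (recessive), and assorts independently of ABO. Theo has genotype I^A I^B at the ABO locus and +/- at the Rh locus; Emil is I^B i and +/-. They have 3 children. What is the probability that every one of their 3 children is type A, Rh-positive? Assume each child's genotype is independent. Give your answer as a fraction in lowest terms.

27/4096

ABO cross I^A I^B × I^B i → 1/4 A, 1/2 B, 1/4 AB.
Rh cross +/- × +/- → 3/4 Rh+, 1/4 Rh-; so P(type A, Rh-positive) = 1/4 × 3/4 = 3/16 per child.
All 3 independent: (3/16)^3 = 27/4096.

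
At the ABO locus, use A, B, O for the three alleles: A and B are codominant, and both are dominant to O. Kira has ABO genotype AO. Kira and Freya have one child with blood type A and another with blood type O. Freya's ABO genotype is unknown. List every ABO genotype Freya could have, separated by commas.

AO, BO, OO

For each candidate genotype of Freya, check whether crossing it with AO can produce every observed child phenotype.
  AA → possible child types {A} ✗
  AB → possible child types {A, B, AB} ✗
  AO → possible child types {O, A} ✓
  BB → possible child types {B, AB} ✗
  BO → possible child types {O, A, B, AB} ✓
  OO → possible child types {O, A} ✓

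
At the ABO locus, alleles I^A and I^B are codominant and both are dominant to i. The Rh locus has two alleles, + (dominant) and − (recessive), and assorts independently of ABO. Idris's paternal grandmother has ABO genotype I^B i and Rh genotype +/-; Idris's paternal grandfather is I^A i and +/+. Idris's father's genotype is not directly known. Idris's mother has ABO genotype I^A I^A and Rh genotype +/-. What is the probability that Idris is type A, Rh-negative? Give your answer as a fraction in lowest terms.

Idris's father's ABO genotype from I^B i × I^A i: 1/4 I^A I^B, 1/4 I^A i, 1/4 I^B i, 1/4 i i.
Crossing each possibility with the mother I^A I^A and summing P(type A): 1/4·1/2 + 1/4·1 + 1/4·1/2 + 1/4·1 = 3/4.
Similarly for Rh via the father's Rh distribution: P(Rh-) = 1/8.
Independent loci: 3/4 × 1/8 = 3/32.

3/32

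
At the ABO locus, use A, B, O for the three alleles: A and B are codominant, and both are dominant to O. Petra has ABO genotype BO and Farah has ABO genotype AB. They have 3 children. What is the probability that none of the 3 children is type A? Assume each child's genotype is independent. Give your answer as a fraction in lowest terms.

ABO cross BO × AB → 1/4 A, 1/2 B, 1/4 AB.
So P(type A) = 1/4 per child.
P(not type A) = 3/4 for one child; (3/4)^3 = 27/64.

27/64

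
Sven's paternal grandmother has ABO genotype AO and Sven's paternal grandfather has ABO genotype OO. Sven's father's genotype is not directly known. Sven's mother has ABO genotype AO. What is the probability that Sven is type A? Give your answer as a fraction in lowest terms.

5/8

Sven's father's ABO genotype from AO × OO: 1/2 AO, 1/2 OO.
Crossing each possibility with the mother AO and summing P(type A): 1/2·3/4 + 1/2·1/2 = 5/8.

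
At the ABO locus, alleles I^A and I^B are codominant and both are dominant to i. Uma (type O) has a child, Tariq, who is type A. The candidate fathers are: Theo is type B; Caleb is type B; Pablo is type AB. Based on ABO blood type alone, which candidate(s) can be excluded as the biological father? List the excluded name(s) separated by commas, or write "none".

A candidate is excluded only if no genotype consistent with his phenotype could produce a type A child with a type O mother.
Theo (type B): no genotype consistent with that phenotype can produce a type-A child with a type-O mother.
Caleb (type B): no genotype consistent with that phenotype can produce a type-A child with a type-O mother.

Theo, Caleb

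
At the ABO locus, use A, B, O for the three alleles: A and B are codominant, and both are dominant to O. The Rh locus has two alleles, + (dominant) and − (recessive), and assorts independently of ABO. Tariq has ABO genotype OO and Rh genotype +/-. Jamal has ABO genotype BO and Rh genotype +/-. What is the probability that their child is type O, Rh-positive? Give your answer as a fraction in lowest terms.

3/8

ABO cross OO × BO → offspring phenotypes: 1/2 O, 1/2 B.
Rh cross +/- × +/- → 3/4 Rh+, 1/4 Rh-.
Independent loci: P(type O, Rh-positive) = 1/2 × 3/4 = 3/8.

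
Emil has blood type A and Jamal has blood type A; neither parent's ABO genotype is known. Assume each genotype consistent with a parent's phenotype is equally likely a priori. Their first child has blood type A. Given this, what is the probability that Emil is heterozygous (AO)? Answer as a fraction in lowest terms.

Possible genotypes: Emil ∈ {AA, AO}; Jamal ∈ {AA, AO}.
Weight each parental genotype pair by prior × P(type-A child):
  AA × AA: posterior weight 4/15.
  AA × AO: posterior weight 4/15.
  AO × AA: posterior weight 4/15.
  AO × AO: posterior weight 1/5.
Sum the posterior weight over pairs where Emil is AO: 7/15.

7/15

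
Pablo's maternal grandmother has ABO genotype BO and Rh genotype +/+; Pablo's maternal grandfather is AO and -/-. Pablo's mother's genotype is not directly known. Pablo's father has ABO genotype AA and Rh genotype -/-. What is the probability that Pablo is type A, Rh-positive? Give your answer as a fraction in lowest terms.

3/8

Pablo's mother's ABO genotype from BO × AO: 1/4 AB, 1/4 AO, 1/4 BO, 1/4 OO.
Crossing each possibility with the father AA and summing P(type A): 1/4·1/2 + 1/4·1 + 1/4·1/2 + 1/4·1 = 3/4.
Similarly for Rh via the mother's Rh distribution: P(Rh+) = 1/2.
Independent loci: 3/4 × 1/2 = 3/8.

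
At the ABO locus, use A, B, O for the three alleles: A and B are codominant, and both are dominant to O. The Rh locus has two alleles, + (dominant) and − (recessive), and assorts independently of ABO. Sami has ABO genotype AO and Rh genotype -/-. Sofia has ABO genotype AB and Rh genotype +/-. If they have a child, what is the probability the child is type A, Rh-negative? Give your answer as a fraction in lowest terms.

ABO cross AO × AB → offspring phenotypes: 1/2 A, 1/4 B, 1/4 AB.
Rh cross -/- × +/- → 1/2 Rh+, 1/2 Rh-.
Independent loci: P(type A, Rh-negative) = 1/2 × 1/2 = 1/4.

1/4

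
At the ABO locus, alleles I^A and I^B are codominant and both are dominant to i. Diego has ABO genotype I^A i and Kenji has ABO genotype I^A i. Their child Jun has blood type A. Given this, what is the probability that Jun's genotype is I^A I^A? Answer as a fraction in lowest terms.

Cross I^A i × I^A i → 1/4 I^A I^A, 1/2 I^A i, 1/4 i i.
Type-A genotypes among offspring: I^A I^A (1/4), I^A i (1/2); total 3/4.
P(I^A I^A | type A) = (1/4) / (3/4) = 1/3.

1/3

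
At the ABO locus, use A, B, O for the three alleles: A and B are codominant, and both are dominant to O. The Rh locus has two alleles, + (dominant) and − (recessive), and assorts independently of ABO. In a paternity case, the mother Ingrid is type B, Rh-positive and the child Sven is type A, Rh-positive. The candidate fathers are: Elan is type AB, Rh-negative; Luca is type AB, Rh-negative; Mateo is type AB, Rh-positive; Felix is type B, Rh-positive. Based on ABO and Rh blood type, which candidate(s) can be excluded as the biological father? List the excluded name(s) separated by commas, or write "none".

Felix

A candidate is excluded only if no genotype consistent with his phenotype could produce a type A, Rh-positive child with a type B, Rh-positive mother.
Felix (type B, Rh+): no genotype consistent with that phenotype can produce a type-A Rh+ child with a type-B mother.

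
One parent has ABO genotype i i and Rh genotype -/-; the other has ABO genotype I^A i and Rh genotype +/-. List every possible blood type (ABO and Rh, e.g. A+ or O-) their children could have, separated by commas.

O+, O-, A+, A-

Gametes from i i × I^A i give offspring ABO genotypes I^A i, i i, i.e. phenotypes O, A.
Rh cross -/- × +/- → phenotypes Rh+, Rh-.
Combining independently: O+, O-, A+, A-.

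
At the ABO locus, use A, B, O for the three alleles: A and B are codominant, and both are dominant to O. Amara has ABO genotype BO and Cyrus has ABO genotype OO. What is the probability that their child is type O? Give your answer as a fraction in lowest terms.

ABO cross BO × OO → offspring phenotypes: 1/2 O, 1/2 B.
So P(type O) = 1/2.

1/2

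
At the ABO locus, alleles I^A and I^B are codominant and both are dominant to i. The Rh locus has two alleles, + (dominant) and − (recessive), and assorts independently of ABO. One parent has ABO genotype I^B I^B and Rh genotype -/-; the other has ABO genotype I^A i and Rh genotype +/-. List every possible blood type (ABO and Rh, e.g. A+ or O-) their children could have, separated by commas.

Gametes from I^B I^B × I^A i give offspring ABO genotypes I^A I^B, I^B i, i.e. phenotypes B, AB.
Rh cross -/- × +/- → phenotypes Rh+, Rh-.
Combining independently: B+, B-, AB+, AB-.

B+, B-, AB+, AB-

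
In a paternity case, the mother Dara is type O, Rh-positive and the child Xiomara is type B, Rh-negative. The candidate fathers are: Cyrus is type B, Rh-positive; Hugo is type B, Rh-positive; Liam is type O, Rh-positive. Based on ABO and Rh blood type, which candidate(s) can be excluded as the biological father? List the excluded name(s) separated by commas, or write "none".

A candidate is excluded only if no genotype consistent with his phenotype could produce a type B, Rh-negative child with a type O, Rh-positive mother.
Liam (type O, Rh+): no genotype consistent with that phenotype can produce a type-B Rh- child with a type-O mother.

Liam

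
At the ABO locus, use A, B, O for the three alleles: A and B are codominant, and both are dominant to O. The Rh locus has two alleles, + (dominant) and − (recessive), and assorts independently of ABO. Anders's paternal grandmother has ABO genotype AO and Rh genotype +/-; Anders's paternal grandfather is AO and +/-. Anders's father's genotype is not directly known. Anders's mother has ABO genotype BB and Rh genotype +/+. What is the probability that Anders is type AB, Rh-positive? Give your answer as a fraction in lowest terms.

1/2

Anders's father's ABO genotype from AO × AO: 1/4 AA, 1/2 AO, 1/4 OO.
Crossing each possibility with the mother BB and summing P(type AB): 1/4·1 + 1/2·1/2 + 1/4·0 = 1/2.
Similarly for Rh via the father's Rh distribution: P(Rh+) = 1.
Independent loci: 1/2 × 1 = 1/2.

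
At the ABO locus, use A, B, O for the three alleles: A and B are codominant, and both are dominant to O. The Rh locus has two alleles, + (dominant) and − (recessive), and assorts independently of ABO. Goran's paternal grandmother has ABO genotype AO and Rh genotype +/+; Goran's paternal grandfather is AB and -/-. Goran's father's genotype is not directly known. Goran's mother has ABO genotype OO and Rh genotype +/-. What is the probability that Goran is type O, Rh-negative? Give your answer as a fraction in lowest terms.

1/16

Goran's father's ABO genotype from AO × AB: 1/4 AA, 1/4 AB, 1/4 AO, 1/4 BO.
Crossing each possibility with the mother OO and summing P(type O): 1/4·0 + 1/4·0 + 1/4·1/2 + 1/4·1/2 = 1/4.
Similarly for Rh via the father's Rh distribution: P(Rh-) = 1/4.
Independent loci: 1/4 × 1/4 = 1/16.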